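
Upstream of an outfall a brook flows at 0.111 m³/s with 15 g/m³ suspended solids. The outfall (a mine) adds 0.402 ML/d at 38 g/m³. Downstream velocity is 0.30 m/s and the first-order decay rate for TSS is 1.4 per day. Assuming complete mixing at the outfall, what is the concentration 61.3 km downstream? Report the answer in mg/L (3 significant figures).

0.581 mg/L

0.402 ML/d = 0.004653 m³/s.
After complete mixing, C₀ = (0.004653·38 + 0.111·15) / 0.1157 = 15.93 mg/L.
Travel time t = 6.13e+04 m / 0.30 m/s = 2.043e+05 s = 2.365 d.
C = 15.93·exp(−1.4·2.365) = 15.93·0.03648 = 0.581 mg/L.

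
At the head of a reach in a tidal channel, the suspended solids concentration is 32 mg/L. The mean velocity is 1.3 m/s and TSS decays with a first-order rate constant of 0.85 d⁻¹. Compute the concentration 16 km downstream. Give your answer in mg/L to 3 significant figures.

Travel time t = 16 km / 1.3 m/s = 1.6e+04/1.3 = 1.231e+04 s = 0.1425 d.
First-order decay: C = 32·exp(−0.85·0.1425) = 32·0.886 = 28.35 mg/L.

28.4 mg/L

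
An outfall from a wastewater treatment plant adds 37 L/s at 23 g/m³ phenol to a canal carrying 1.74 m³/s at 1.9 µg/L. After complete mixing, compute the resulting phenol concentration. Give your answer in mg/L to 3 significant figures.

0.481 mg/L

37 L/s = 0.037 m³/s.
1.9 µg/L = 0.0019 mg/L.
Flow-weighted mixing gives C = (0.037·23 + 1.74·0.0019) / (0.037 + 1.74) = 0.8543/1.777 = 0.4808 mg/L.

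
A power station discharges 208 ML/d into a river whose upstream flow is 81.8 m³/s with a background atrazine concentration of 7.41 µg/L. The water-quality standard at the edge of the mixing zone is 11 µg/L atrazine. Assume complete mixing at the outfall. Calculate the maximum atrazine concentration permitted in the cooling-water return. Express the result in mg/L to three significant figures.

208 ML/d = 2.407 m³/s.
7.41 µg/L = 0.00741 mg/L.
11 µg/L = 0.011 mg/L.
Mass balance: 0.011·84.21 = 2.407·Cₑ + 81.8·0.00741.
Cₑ = (0.9263 − 0.6061) / 2.407 = 0.133 mg/L.

0.133 mg/L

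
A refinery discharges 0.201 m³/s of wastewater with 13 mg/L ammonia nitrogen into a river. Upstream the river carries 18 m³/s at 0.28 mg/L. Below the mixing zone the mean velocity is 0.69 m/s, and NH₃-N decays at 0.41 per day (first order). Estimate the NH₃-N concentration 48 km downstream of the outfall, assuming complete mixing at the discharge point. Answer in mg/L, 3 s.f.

After complete mixing, C₀ = (0.201·13 + 18·0.28) / 18.2 = 0.4205 mg/L.
Travel time t = 4.8e+04 m / 0.69 m/s = 6.957e+04 s = 0.8052 d.
C = 0.4205·exp(−0.41·0.8052) = 0.4205·0.7188 = 0.3023 mg/L.

0.302 mg/L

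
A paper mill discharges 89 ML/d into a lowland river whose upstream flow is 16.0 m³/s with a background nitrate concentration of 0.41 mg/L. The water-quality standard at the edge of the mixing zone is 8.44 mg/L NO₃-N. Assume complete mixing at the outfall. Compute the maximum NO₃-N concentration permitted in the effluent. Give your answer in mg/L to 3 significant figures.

89 ML/d = 1.03 m³/s.
Mass balance: 8.44·17.03 = 1.03·Cₑ + 16·0.41.
Cₑ = (143.7 − 6.56) / 1.03 = 133.2 mg/L.

133 mg/L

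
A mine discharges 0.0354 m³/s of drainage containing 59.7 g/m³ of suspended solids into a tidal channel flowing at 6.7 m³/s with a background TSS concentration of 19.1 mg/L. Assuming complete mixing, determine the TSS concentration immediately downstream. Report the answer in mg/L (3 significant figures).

19.3 mg/L

Conservation of mass across the mixing zone: C = (0.0354·59.7 + 6.7·19.1) / (0.0354 + 6.7) = 130.1/6.735 = 19.31 mg/L.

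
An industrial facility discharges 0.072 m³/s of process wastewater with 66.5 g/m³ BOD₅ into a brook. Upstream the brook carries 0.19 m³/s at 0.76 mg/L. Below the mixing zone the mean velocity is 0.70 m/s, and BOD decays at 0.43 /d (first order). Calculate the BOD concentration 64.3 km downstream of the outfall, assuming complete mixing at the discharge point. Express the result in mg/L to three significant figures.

After complete mixing, C₀ = (0.072·66.5 + 0.19·0.76) / 0.262 = 18.83 mg/L.
Travel time t = 6.43e+04 m / 0.70 m/s = 9.186e+04 s = 1.063 d.
C = 18.83·exp(−0.43·1.063) = 18.83·0.6331 = 11.92 mg/L.

11.9 mg/L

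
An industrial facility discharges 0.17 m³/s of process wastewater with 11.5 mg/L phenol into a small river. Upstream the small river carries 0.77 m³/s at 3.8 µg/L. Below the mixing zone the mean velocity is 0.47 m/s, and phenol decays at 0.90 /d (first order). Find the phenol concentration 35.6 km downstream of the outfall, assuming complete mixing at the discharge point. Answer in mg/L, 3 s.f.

0.946 mg/L

3.8 µg/L = 0.0038 mg/L.
After complete mixing, C₀ = (0.17·11.5 + 0.77·0.0038) / 0.94 = 2.083 mg/L.
Travel time t = 3.56e+04 m / 0.47 m/s = 7.574e+04 s = 0.8767 d.
C = 2.083·exp(−0.90·0.8767) = 2.083·0.4543 = 0.9463 mg/L.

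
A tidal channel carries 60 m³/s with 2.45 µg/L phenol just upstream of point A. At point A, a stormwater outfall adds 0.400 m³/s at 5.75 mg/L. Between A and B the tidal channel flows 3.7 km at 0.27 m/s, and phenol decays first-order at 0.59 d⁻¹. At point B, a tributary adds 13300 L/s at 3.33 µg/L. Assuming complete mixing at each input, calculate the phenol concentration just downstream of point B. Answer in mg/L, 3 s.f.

2.45 µg/L = 0.00245 mg/L.
After input A: C = (60·0.00245 + 0.4·5.75) / 60.4 = 0.04051 mg/L.
Over the 3.7 km reach to input B (t = 1.37e+04 s = 0.1586 d), decay gives C = 0.04051·exp(−0.59·0.1586) = 0.03689 mg/L.
13300 L/s = 13.3 m³/s.
3.33 µg/L = 0.00333 mg/L.
After input B: C = (60.4·0.03689 + 13.3·0.00333) / 73.7 = 0.03084 mg/L.

0.0308 mg/L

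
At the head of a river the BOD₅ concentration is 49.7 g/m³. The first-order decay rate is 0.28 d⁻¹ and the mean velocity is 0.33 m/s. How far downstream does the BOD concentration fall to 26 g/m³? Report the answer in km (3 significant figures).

From C = C₀·e^(−kt), t = ln(C₀/C)/k = ln(49.7/26)/0.28 = 0.6479/0.28 = 2.314 d.
Distance = v·t = 0.33 m/s × 1.999e+05 s = 6.598e+04 m = 65.98 km.

66.0 km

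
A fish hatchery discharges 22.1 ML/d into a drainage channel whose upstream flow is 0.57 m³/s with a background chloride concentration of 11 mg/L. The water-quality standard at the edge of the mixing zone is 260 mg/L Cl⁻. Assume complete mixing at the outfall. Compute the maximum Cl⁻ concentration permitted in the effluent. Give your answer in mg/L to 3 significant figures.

22.1 ML/d = 0.2558 m³/s.
Mass balance: 260·0.8258 = 0.2558·Cₑ + 0.57·11.
Cₑ = (214.7 − 6.27) / 0.2558 = 814.9 mg/L.

815 mg/L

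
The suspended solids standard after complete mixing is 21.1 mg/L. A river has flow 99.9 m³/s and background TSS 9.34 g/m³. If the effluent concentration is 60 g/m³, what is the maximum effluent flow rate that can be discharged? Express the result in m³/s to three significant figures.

Mass balance at complete mixing: C_std·(Q_w + Q_r) = Q_w·C_e + Q_r·C_b.
Rearranging, Q_w = Q_r·(C_std − C_b)/(C_e − C_std) = 99.9·(21.1 − 9.34) / (60 − 21.1) = 30.2 m³/s.

30.2 m³/s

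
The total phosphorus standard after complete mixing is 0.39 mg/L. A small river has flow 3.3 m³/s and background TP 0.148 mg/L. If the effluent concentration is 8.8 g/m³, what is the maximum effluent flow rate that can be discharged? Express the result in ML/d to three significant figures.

8.20 ML/d

Mass balance at complete mixing: C_std·(Q_w + Q_r) = Q_w·C_e + Q_r·C_b.
Rearranging, Q_w = Q_r·(C_std − C_b)/(C_e − C_std) = 3.3·(0.39 − 0.148) / (8.8 − 0.39) = 0.09496 m³/s.
= 8.204 ML/d.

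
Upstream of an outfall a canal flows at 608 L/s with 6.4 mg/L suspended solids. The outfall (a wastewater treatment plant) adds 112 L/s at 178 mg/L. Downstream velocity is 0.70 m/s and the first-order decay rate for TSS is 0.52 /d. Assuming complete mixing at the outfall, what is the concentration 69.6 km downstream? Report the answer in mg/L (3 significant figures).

112 L/s = 0.112 m³/s.
608 L/s = 0.608 m³/s.
After complete mixing, C₀ = (0.112·178 + 0.608·6.4) / 0.72 = 33.09 mg/L.
Travel time t = 6.96e+04 m / 0.70 m/s = 9.943e+04 s = 1.151 d.
C = 33.09·exp(−0.52·1.151) = 33.09·0.5497 = 18.19 mg/L.

18.2 mg/L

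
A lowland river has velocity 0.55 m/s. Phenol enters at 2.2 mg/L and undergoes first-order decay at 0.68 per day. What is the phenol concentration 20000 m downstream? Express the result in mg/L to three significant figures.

Travel time t = 20000 m / 0.55 m/s = 2e+04/0.55 = 3.636e+04 s = 0.4209 d.
First-order decay: C = 2.2·exp(−0.68·0.4209) = 2.2·0.7511 = 1.652 mg/L.

1.65 mg/L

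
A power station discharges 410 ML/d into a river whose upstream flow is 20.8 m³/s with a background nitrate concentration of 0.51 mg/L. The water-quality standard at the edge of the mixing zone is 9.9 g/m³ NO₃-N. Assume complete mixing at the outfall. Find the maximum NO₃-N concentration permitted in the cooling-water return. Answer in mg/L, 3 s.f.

410 ML/d = 4.745 m³/s.
Mass balance: 9.9·25.55 = 4.745·Cₑ + 20.8·0.51.
Cₑ = (252.9 − 10.61) / 4.745 = 51.06 mg/L.

51.1 mg/L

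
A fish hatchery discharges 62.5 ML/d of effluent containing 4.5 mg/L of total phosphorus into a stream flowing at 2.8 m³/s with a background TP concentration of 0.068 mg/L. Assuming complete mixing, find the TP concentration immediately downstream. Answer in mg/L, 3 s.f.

0.978 mg/L

62.5 ML/d = 0.7234 m³/s.
Conservation of mass across the mixing zone: C = (0.7234·4.5 + 2.8·0.068) / (0.7234 + 2.8) = 3.446/3.523 = 0.9779 mg/L.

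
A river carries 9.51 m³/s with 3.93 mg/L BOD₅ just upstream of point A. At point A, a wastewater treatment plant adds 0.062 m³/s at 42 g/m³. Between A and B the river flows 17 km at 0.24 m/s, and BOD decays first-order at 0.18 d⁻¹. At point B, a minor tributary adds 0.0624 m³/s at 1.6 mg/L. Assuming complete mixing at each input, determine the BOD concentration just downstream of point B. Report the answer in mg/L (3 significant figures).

After input A: C = (9.51·3.93 + 0.062·42) / 9.572 = 4.177 mg/L.
Over the 17 km reach to input B (t = 7.083e+04 s = 0.8198 d), decay gives C = 4.177·exp(−0.18·0.8198) = 3.604 mg/L.
After input B: C = (9.572·3.604 + 0.0624·1.6) / 9.634 = 3.591 mg/L.

3.59 mg/L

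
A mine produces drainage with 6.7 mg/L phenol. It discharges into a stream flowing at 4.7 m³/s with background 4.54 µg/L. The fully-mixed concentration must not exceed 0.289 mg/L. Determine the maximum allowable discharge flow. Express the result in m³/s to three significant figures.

4.54 µg/L = 0.00454 mg/L.
Mass balance at complete mixing: C_std·(Q_w + Q_r) = Q_w·C_e + Q_r·C_b.
Rearranging, Q_w = Q_r·(C_std − C_b)/(C_e − C_std) = 4.7·(0.289 − 0.00454) / (6.7 − 0.289) = 0.2085 m³/s.

0.209 m³/s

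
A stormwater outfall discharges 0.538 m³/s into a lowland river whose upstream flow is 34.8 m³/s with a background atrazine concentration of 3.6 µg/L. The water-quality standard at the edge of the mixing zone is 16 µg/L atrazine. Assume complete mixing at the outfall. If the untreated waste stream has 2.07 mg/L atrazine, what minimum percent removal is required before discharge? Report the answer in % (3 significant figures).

3.6 µg/L = 0.0036 mg/L.
16 µg/L = 0.016 mg/L.
Mass balance: 0.016·35.34 = 0.538·Cₑ + 34.8·0.0036.
Cₑ = (0.5654 − 0.1253) / 0.538 = 0.8181 mg/L.
Required removal = 1 − 0.8181/2.07 = 60.48 %.

60.5 %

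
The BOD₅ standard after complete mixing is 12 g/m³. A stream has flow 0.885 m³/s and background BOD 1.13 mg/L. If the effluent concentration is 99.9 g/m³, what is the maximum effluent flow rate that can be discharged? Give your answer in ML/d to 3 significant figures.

Mass balance at complete mixing: C_std·(Q_w + Q_r) = Q_w·C_e + Q_r·C_b.
Rearranging, Q_w = Q_r·(C_std − C_b)/(C_e − C_std) = 0.885·(12 − 1.13) / (99.9 − 12) = 0.1094 m³/s.
= 9.456 ML/d.

9.46 ML/d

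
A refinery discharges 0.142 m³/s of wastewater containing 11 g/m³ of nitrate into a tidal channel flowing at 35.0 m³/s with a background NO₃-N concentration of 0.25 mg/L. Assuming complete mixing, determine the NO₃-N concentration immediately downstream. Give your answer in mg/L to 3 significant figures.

Flow-weighted mixing gives C = (0.142·11 + 35·0.25) / (0.142 + 35) = 10.31/35.14 = 0.2934 mg/L.

0.293 mg/L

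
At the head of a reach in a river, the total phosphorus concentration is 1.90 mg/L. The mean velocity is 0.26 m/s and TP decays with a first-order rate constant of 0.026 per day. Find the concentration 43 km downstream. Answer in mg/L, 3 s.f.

1.81 mg/L

Travel time t = 43 km / 0.26 m/s = 4.3e+04/0.26 = 1.654e+05 s = 1.914 d.
First-order decay: C = 1.90·exp(−0.026·1.914) = 1.90·0.9514 = 1.808 mg/L.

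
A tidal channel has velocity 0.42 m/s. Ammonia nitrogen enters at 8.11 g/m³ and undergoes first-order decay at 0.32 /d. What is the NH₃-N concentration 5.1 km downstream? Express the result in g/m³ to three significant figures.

Travel time t = 5.1 km / 0.42 m/s = 5100/0.42 = 1.214e+04 s = 0.1405 d.
First-order decay: C = 8.11·exp(−0.32·0.1405) = 8.11·0.956 = 7.753 g/m³.

7.75 g/m³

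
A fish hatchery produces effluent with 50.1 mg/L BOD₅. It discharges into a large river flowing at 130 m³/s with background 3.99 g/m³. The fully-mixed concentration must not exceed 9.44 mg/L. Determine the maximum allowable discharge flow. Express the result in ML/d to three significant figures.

Mass balance at complete mixing: C_std·(Q_w + Q_r) = Q_w·C_e + Q_r·C_b.
Rearranging, Q_w = Q_r·(C_std − C_b)/(C_e − C_std) = 130·(9.44 − 3.99) / (50.1 − 9.44) = 17.42 m³/s.
= 1506 ML/d.

1510 ML/d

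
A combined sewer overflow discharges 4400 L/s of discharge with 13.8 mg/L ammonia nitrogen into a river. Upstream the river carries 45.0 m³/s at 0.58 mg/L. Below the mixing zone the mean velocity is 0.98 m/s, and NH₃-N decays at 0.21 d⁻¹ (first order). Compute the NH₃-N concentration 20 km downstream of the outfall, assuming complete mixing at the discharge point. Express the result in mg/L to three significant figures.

4400 L/s = 4.4 m³/s.
After complete mixing, C₀ = (4.4·13.8 + 45·0.58) / 49.4 = 1.757 mg/L.
Travel time t = 2e+04 m / 0.98 m/s = 2.041e+04 s = 0.2362 d.
C = 1.757·exp(−0.21·0.2362) = 1.757·0.9516 = 1.672 mg/L.

1.67 mg/L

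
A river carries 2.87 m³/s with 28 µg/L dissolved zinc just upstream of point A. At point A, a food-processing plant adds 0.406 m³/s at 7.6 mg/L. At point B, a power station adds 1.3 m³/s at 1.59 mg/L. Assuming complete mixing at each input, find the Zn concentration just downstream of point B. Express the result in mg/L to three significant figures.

28 µg/L = 0.028 mg/L.
After input A: C = (2.87·0.028 + 0.406·7.6) / 3.276 = 0.9664 mg/L.
After input B: C = (3.276·0.9664 + 1.3·1.59) / 4.576 = 1.144 mg/L.

1.14 mg/L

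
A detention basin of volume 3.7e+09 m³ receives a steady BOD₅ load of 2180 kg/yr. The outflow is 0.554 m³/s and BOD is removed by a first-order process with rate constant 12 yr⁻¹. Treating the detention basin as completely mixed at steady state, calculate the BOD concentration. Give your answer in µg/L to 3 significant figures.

0.0491 µg/L

Outflow Q = 0.554 m³/s × 3.156e+07 s/yr = 1.748e+07 m³/yr.
Steady-state CSTR mass balance: W = Q·C + k·V·C, so C = W/(Q + kV).
Q + kV = 1.748e+07 + 12·3.7e+09 = 4.442e+10 m³/yr.
C = 2180/4.442e+10 = 4.908e-08 kg/m³ = 4.908e-05 mg/L = 0.04908 µg/L.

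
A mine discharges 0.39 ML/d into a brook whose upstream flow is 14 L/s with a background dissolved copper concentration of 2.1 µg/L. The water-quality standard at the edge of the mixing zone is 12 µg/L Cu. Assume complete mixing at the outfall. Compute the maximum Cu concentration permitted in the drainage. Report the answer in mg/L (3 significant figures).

0.0427 mg/L

0.39 ML/d = 0.004514 m³/s.
14 L/s = 0.014 m³/s.
2.1 µg/L = 0.0021 mg/L.
12 µg/L = 0.012 mg/L.
Mass balance: 0.012·0.01851 = 0.004514·Cₑ + 0.014·0.0021.
Cₑ = (0.0002222 − 2.94e-05) / 0.004514 = 0.04271 mg/L.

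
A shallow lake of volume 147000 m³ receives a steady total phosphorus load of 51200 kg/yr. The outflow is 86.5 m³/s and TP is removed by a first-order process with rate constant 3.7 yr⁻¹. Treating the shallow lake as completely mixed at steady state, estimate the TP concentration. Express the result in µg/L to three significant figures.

18.8 µg/L

Outflow Q = 86.5 m³/s × 3.156e+07 s/yr = 2.73e+09 m³/yr.
Steady-state CSTR mass balance: W = Q·C + k·V·C, so C = W/(Q + kV).
Q + kV = 2.73e+09 + 3.7·147000 = 2.73e+09 m³/yr.
C = 51200/2.73e+09 = 1.875e-05 kg/m³ = 0.01875 mg/L = 18.75 µg/L.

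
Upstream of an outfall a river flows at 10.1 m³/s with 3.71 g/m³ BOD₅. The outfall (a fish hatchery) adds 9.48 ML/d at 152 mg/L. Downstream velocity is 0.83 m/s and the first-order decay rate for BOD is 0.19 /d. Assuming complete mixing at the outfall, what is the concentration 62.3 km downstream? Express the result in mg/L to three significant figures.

4.50 mg/L

9.48 ML/d = 0.1097 m³/s.
After complete mixing, C₀ = (0.1097·152 + 10.1·3.71) / 10.21 = 5.304 mg/L.
Travel time t = 6.23e+04 m / 0.83 m/s = 7.506e+04 s = 0.8688 d.
C = 5.304·exp(−0.19·0.8688) = 5.304·0.8478 = 4.497 mg/L.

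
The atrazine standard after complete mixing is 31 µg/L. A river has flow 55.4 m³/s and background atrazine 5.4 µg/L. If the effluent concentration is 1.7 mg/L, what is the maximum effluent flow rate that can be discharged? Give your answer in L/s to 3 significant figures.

5.4 µg/L = 0.0054 mg/L.
31 µg/L = 0.031 mg/L.
Mass balance at complete mixing: C_std·(Q_w + Q_r) = Q_w·C_e + Q_r·C_b.
Rearranging, Q_w = Q_r·(C_std − C_b)/(C_e − C_std) = 55.4·(0.031 − 0.0054) / (1.7 − 0.031) = 0.8498 m³/s.
= 849.8 L/s.

850 L/s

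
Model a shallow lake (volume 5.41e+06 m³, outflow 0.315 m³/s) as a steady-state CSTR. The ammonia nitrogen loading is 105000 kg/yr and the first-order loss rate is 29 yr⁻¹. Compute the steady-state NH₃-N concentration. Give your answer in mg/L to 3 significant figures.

Outflow Q = 0.315 m³/s × 3.156e+07 s/yr = 9.941e+06 m³/yr.
Steady-state CSTR mass balance: W = Q·C + k·V·C, so C = W/(Q + kV).
Q + kV = 9.941e+06 + 29·5.41e+06 = 1.668e+08 m³/yr.
C = 105000/1.668e+08 = 0.0006294 kg/m³ = 0.6294 mg/L.

0.629 mg/L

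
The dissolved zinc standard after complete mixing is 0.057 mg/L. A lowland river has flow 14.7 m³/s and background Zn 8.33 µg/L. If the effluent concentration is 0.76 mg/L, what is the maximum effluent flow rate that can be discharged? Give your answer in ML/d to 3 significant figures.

87.9 ML/d

8.33 µg/L = 0.00833 mg/L.
Mass balance at complete mixing: C_std·(Q_w + Q_r) = Q_w·C_e + Q_r·C_b.
Rearranging, Q_w = Q_r·(C_std − C_b)/(C_e − C_std) = 14.7·(0.057 − 0.00833) / (0.76 − 0.057) = 1.018 m³/s.
= 87.93 ML/d.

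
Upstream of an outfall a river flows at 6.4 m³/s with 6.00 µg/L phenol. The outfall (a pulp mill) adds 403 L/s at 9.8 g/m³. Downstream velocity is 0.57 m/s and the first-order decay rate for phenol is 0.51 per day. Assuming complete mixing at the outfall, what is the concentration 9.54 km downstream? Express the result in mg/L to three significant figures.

403 L/s = 0.403 m³/s.
6.00 µg/L = 0.006 mg/L.
After complete mixing, C₀ = (0.403·9.8 + 6.4·0.006) / 6.803 = 0.5862 mg/L.
Travel time t = 9540 m / 0.57 m/s = 1.674e+04 s = 0.1937 d.
C = 0.5862·exp(−0.51·0.1937) = 0.5862·0.9059 = 0.531 mg/L.

0.531 mg/L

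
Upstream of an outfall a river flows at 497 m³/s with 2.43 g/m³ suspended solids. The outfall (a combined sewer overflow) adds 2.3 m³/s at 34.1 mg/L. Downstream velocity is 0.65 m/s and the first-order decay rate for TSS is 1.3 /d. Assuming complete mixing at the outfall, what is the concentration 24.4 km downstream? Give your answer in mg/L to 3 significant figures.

1.46 mg/L

After complete mixing, C₀ = (2.3·34.1 + 497·2.43) / 499.3 = 2.576 mg/L.
Travel time t = 2.44e+04 m / 0.65 m/s = 3.754e+04 s = 0.4345 d.
C = 2.576·exp(−1.3·0.4345) = 2.576·0.5685 = 1.464 mg/L.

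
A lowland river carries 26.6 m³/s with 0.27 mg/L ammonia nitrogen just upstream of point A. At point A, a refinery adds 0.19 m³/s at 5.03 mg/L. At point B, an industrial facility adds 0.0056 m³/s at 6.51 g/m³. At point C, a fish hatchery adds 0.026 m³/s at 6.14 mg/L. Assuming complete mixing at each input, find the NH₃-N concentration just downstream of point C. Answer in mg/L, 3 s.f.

After input A: C = (26.6·0.27 + 0.19·5.03) / 26.79 = 0.3038 mg/L.
After input B: C = (26.79·0.3038 + 0.0056·6.51) / 26.8 = 0.3051 mg/L.
After input C: C = (26.8·0.3051 + 0.026·6.14) / 26.82 = 0.3107 mg/L.

0.311 mg/L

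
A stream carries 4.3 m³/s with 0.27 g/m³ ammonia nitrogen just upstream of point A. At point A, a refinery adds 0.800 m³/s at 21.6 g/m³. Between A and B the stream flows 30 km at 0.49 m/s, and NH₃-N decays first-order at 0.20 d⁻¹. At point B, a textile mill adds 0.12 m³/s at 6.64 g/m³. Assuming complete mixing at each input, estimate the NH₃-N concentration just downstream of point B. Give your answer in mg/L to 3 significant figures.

3.22 mg/L

After input A: C = (4.3·0.27 + 0.8·21.6) / 5.1 = 3.616 mg/L.
Over the 30 km reach to input B (t = 6.122e+04 s = 0.7086 d), decay gives C = 3.616·exp(−0.20·0.7086) = 3.138 mg/L.
After input B: C = (5.1·3.138 + 0.12·6.64) / 5.22 = 3.219 mg/L.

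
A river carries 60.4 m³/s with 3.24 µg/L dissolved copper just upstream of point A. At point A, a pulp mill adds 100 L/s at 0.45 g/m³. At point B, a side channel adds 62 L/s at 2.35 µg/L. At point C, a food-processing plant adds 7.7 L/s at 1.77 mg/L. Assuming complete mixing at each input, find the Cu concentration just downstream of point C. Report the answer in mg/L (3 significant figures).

3.24 µg/L = 0.00324 mg/L.
100 L/s = 0.1 m³/s.
After input A: C = (60.4·0.00324 + 0.1·0.45) / 60.5 = 0.003978 mg/L.
62 L/s = 0.062 m³/s.
2.35 µg/L = 0.00235 mg/L.
After input B: C = (60.5·0.003978 + 0.062·0.00235) / 60.56 = 0.003977 mg/L.
7.7 L/s = 0.0077 m³/s.
After input C: C = (60.56·0.003977 + 0.0077·1.77) / 60.57 = 0.004201 mg/L.

0.00420 mg/L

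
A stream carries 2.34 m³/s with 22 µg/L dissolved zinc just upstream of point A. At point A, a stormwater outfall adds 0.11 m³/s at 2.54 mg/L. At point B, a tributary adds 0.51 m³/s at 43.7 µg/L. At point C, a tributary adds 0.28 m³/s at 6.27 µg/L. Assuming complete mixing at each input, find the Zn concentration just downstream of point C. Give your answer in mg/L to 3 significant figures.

22 µg/L = 0.022 mg/L.
After input A: C = (2.34·0.022 + 0.11·2.54) / 2.45 = 0.1351 mg/L.
43.7 µg/L = 0.0437 mg/L.
After input B: C = (2.45·0.1351 + 0.51·0.0437) / 2.96 = 0.1193 mg/L.
6.27 µg/L = 0.00627 mg/L.
After input C: C = (2.96·0.1193 + 0.28·0.00627) / 3.24 = 0.1095 mg/L.

0.110 mg/L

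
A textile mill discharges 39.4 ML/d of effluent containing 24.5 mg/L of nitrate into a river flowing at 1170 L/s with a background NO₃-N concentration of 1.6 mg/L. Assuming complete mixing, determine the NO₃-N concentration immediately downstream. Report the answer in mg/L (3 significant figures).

39.4 ML/d = 0.456 m³/s.
1170 L/s = 1.17 m³/s.
Flow-weighted mixing gives C = (0.456·24.5 + 1.17·1.6) / (0.456 + 1.17) = 13.04/1.626 = 8.022 mg/L.

8.02 mg/L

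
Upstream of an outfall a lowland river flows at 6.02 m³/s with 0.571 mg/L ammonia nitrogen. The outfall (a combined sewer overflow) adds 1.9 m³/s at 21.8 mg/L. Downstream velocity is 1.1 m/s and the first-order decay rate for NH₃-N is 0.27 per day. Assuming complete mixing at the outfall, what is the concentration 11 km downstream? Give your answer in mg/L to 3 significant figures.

5.49 mg/L

After complete mixing, C₀ = (1.9·21.8 + 6.02·0.571) / 7.92 = 5.664 mg/L.
Travel time t = 1.1e+04 m / 1.1 m/s = 1e+04 s = 0.1157 d.
C = 5.664·exp(−0.27·0.1157) = 5.664·0.9692 = 5.49 mg/L.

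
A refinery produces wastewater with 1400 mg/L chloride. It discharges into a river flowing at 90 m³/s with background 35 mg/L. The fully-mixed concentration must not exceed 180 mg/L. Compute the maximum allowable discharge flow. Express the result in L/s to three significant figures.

10700 L/s

Mass balance at complete mixing: C_std·(Q_w + Q_r) = Q_w·C_e + Q_r·C_b.
Rearranging, Q_w = Q_r·(C_std − C_b)/(C_e − C_std) = 90·(180 − 35) / (1400 − 180) = 10.7 m³/s.
= 1.07e+04 L/s.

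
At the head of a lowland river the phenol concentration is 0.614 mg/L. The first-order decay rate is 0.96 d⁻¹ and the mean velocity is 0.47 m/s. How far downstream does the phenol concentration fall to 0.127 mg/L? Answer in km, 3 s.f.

66.7 km

From C = C₀·e^(−kt), t = ln(C₀/C)/k = ln(0.614/0.127)/0.96 = 1.576/0.96 = 1.641 d.
Distance = v·t = 0.47 m/s × 1.418e+05 s = 6.666e+04 m = 66.66 km.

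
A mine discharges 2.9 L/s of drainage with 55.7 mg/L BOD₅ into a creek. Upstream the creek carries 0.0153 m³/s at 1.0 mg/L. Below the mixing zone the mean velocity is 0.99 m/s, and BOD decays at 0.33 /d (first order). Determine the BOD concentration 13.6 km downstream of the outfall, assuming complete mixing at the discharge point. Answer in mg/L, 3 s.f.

9.22 mg/L

2.9 L/s = 0.0029 m³/s.
After complete mixing, C₀ = (0.0029·55.7 + 0.0153·1) / 0.0182 = 9.716 mg/L.
Travel time t = 1.36e+04 m / 0.99 m/s = 1.374e+04 s = 0.159 d.
C = 9.716·exp(−0.33·0.159) = 9.716·0.9489 = 9.219 mg/L.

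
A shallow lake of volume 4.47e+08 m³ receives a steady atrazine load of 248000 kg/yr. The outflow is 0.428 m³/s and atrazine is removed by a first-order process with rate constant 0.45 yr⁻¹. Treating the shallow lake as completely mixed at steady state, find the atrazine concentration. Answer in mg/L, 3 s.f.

1.16 mg/L

Outflow Q = 0.428 m³/s × 3.156e+07 s/yr = 1.351e+07 m³/yr.
Steady-state CSTR mass balance: W = Q·C + k·V·C, so C = W/(Q + kV).
Q + kV = 1.351e+07 + 0.45·4.47e+08 = 2.147e+08 m³/yr.
C = 248000/2.147e+08 = 0.001155 kg/m³ = 1.155 mg/L.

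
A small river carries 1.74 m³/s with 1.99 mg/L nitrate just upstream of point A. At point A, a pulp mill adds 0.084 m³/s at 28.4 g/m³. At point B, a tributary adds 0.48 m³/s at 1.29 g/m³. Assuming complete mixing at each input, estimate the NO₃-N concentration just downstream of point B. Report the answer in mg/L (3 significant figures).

After input A: C = (1.74·1.99 + 0.084·28.4) / 1.824 = 3.206 mg/L.
After input B: C = (1.824·3.206 + 0.48·1.29) / 2.304 = 2.807 mg/L.

2.81 mg/L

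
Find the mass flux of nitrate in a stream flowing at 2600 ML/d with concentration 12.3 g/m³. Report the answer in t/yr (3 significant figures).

2600 ML/d = 30.09 m³/s.
Mass flux = Q·C = 30.09 m³/s × 12.3 g/m³ = 370.1 g/s.
= 370.1 g/s × 31.56 = 1.168e+04 t/yr.

11700 t/yr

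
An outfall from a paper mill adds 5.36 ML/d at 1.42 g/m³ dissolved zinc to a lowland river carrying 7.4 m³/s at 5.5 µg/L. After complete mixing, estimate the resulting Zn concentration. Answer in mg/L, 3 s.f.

0.0173 mg/L

5.36 ML/d = 0.06204 m³/s.
5.5 µg/L = 0.0055 mg/L.
By mass balance at complete mixing, C = (0.06204·1.42 + 7.4·0.0055) / (0.06204 + 7.4) = 0.1288/7.462 = 0.01726 mg/L.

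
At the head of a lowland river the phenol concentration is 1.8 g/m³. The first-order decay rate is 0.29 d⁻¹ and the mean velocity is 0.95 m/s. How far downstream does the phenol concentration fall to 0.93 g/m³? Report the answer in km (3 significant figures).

187 km

From C = C₀·e^(−kt), t = ln(C₀/C)/k = ln(1.8/0.93)/0.29 = 0.6604/0.29 = 2.277 d.
Distance = v·t = 0.95 m/s × 1.967e+05 s = 1.869e+05 m = 186.9 km.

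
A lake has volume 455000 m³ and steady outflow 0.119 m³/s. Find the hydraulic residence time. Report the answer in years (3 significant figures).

Q = 0.119 m³/s × 3.156e+07 s/yr = 3.755e+06 m³/yr.
Hydraulic residence time τ = V/Q = 455000/3.755e+06 = 0.1212 yr.

0.121 yr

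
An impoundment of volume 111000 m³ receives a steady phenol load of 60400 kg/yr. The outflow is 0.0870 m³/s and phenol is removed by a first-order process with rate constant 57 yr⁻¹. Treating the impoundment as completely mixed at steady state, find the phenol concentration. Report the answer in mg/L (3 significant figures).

Outflow Q = 0.0870 m³/s × 3.156e+07 s/yr = 2.746e+06 m³/yr.
Steady-state CSTR mass balance: W = Q·C + k·V·C, so C = W/(Q + kV).
Q + kV = 2.746e+06 + 57·111000 = 9.073e+06 m³/yr.
C = 60400/9.073e+06 = 0.006657 kg/m³ = 6.657 mg/L.

6.66 mg/L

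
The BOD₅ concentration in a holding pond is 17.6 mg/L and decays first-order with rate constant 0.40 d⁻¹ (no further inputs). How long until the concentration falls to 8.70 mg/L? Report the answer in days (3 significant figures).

t = ln(C₀/C)/k = ln(17.6/8.70)/0.40 = 0.7046/0.40 = 1.761 d.

1.76 d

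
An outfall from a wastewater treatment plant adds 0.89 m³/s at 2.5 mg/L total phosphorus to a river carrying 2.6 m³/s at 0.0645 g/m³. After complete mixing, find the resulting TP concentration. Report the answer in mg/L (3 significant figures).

Conservation of mass across the mixing zone: C = (0.89·2.5 + 2.6·0.0645) / (0.89 + 2.6) = 2.393/3.49 = 0.6856 mg/L.

0.686 mg/L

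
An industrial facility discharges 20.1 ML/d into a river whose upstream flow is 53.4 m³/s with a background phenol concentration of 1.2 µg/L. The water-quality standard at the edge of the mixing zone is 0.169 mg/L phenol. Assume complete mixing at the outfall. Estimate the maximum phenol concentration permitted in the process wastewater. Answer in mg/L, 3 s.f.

38.7 mg/L

20.1 ML/d = 0.2326 m³/s.
1.2 µg/L = 0.0012 mg/L.
Mass balance: 0.169·53.63 = 0.2326·Cₑ + 53.4·0.0012.
Cₑ = (9.064 − 0.06408) / 0.2326 = 38.69 mg/L.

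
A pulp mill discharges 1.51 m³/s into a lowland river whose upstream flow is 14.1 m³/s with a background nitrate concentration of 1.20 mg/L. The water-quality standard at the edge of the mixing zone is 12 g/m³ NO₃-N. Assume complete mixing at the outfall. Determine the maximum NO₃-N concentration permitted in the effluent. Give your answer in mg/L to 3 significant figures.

Mass balance: 12·15.61 = 1.51·Cₑ + 14.1·1.2.
Cₑ = (187.3 − 16.92) / 1.51 = 112.8 mg/L.

113 mg/L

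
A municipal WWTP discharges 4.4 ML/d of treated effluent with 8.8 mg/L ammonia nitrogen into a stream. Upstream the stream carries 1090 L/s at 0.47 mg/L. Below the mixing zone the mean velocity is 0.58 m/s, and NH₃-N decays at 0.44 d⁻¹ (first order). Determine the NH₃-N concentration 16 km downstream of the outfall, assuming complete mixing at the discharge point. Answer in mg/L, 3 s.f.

0.731 mg/L

4.4 ML/d = 0.05093 m³/s.
1090 L/s = 1.09 m³/s.
After complete mixing, C₀ = (0.05093·8.8 + 1.09·0.47) / 1.141 = 0.8418 mg/L.
Travel time t = 1.6e+04 m / 0.58 m/s = 2.759e+04 s = 0.3193 d.
C = 0.8418·exp(−0.44·0.3193) = 0.8418·0.8689 = 0.7315 mg/L.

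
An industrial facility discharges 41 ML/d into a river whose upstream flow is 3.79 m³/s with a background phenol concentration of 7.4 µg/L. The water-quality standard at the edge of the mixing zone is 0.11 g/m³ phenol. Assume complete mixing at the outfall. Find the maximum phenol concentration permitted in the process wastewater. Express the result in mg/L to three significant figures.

41 ML/d = 0.4745 m³/s.
7.4 µg/L = 0.0074 mg/L.
Mass balance: 0.11·4.265 = 0.4745·Cₑ + 3.79·0.0074.
Cₑ = (0.4691 − 0.02805) / 0.4745 = 0.9294 mg/L.

0.929 mg/L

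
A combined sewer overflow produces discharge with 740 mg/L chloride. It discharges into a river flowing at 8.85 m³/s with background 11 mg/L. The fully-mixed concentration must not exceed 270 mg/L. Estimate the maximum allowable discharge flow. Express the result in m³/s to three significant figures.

4.88 m³/s

Mass balance at complete mixing: C_std·(Q_w + Q_r) = Q_w·C_e + Q_r·C_b.
Rearranging, Q_w = Q_r·(C_std − C_b)/(C_e − C_std) = 8.85·(270 − 11) / (740 − 270) = 4.877 m³/s.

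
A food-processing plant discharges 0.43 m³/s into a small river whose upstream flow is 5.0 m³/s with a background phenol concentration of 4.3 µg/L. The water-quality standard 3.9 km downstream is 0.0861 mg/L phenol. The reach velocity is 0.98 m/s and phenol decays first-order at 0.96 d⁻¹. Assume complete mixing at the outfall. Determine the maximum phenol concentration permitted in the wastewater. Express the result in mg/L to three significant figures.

1.09 mg/L

4.3 µg/L = 0.0043 mg/L.
Travel time to the compliance point: t = 3900/0.98 = 3980 s = 0.04606 d; decay factor exp(−0.96·0.04606) = 0.9567.
So the concentration just after mixing may be at most 0.0861/0.9567 = 0.08999 mg/L.
Mass balance: 0.08999·5.43 = 0.43·Cₑ + 5·0.0043.
Cₑ = (0.4887 − 0.0215) / 0.43 = 1.086 mg/L.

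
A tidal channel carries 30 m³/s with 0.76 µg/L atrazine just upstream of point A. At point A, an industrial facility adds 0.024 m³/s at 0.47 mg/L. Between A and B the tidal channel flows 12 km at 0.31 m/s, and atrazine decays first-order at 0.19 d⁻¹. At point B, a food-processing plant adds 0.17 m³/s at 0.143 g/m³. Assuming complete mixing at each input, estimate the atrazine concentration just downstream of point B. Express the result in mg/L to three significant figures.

0.00184 mg/L

0.76 µg/L = 0.00076 mg/L.
After input A: C = (30·0.00076 + 0.024·0.47) / 30.02 = 0.001135 mg/L.
Over the 12 km reach to input B (t = 3.871e+04 s = 0.448 d), decay gives C = 0.001135·exp(−0.19·0.448) = 0.001042 mg/L.
After input B: C = (30.02·0.001042 + 0.17·0.143) / 30.19 = 0.001842 mg/L.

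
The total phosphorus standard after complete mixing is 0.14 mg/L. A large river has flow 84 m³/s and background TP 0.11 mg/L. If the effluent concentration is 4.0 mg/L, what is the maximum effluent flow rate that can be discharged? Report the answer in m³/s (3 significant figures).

Mass balance at complete mixing: C_std·(Q_w + Q_r) = Q_w·C_e + Q_r·C_b.
Rearranging, Q_w = Q_r·(C_std − C_b)/(C_e − C_std) = 84·(0.14 − 0.11) / (4 − 0.14) = 0.6528 m³/s.

0.653 m³/s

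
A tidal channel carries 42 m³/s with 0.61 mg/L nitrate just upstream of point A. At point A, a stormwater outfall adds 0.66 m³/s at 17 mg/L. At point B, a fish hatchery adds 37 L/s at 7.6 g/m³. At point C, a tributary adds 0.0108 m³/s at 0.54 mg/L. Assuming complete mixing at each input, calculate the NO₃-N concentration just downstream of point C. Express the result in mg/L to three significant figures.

0.869 mg/L

After input A: C = (42·0.61 + 0.66·17) / 42.66 = 0.8636 mg/L.
37 L/s = 0.037 m³/s.
After input B: C = (42.66·0.8636 + 0.037·7.6) / 42.7 = 0.8694 mg/L.
After input C: C = (42.7·0.8694 + 0.0108·0.54) / 42.71 = 0.8693 mg/L.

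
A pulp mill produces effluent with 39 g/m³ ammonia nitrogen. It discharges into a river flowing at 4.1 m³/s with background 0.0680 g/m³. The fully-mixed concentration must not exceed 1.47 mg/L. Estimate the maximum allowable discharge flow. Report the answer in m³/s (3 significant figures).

Mass balance at complete mixing: C_std·(Q_w + Q_r) = Q_w·C_e + Q_r·C_b.
Rearranging, Q_w = Q_r·(C_std − C_b)/(C_e − C_std) = 4.1·(1.47 − 0.068) / (39 − 1.47) = 0.1532 m³/s.

0.153 m³/s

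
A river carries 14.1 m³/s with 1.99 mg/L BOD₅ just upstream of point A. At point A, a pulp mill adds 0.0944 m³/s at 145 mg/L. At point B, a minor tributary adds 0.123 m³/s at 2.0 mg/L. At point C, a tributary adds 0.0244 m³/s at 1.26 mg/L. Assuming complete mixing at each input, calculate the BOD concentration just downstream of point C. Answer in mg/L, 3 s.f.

2.93 mg/L

After input A: C = (14.1·1.99 + 0.0944·145) / 14.19 = 2.941 mg/L.
After input B: C = (14.19·2.941 + 0.123·2) / 14.32 = 2.933 mg/L.
After input C: C = (14.32·2.933 + 0.0244·1.26) / 14.34 = 2.93 mg/L.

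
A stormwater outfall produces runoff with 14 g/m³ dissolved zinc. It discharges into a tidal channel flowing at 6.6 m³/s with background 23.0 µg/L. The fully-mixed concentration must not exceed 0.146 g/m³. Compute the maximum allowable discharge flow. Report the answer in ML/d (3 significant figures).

23.0 µg/L = 0.023 mg/L.
Mass balance at complete mixing: C_std·(Q_w + Q_r) = Q_w·C_e + Q_r·C_b.
Rearranging, Q_w = Q_r·(C_std − C_b)/(C_e − C_std) = 6.6·(0.146 − 0.023) / (14 − 0.146) = 0.0586 m³/s.
= 5.063 ML/d.

5.06 ML/d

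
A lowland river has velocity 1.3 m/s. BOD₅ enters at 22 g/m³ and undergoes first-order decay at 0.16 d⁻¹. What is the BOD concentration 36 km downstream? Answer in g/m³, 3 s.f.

Travel time t = 36 km / 1.3 m/s = 3.6e+04/1.3 = 2.769e+04 s = 0.3205 d.
First-order decay: C = 22·exp(−0.16·0.3205) = 22·0.95 = 20.9 g/m³.

20.9 g/m³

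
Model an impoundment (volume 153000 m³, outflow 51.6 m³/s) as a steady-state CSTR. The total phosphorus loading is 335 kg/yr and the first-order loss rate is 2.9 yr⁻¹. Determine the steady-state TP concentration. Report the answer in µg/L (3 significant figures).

0.206 µg/L

Outflow Q = 51.6 m³/s × 3.156e+07 s/yr = 1.628e+09 m³/yr.
Steady-state CSTR mass balance: W = Q·C + k·V·C, so C = W/(Q + kV).
Q + kV = 1.628e+09 + 2.9·153000 = 1.629e+09 m³/yr.
C = 335/1.629e+09 = 2.057e-07 kg/m³ = 0.0002057 mg/L = 0.2057 µg/L.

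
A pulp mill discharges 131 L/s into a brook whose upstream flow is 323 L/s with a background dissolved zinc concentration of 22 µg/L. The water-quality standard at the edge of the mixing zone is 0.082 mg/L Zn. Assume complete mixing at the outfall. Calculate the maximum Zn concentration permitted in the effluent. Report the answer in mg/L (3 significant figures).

0.230 mg/L

131 L/s = 0.131 m³/s.
323 L/s = 0.323 m³/s.
22 µg/L = 0.022 mg/L.
Mass balance: 0.082·0.454 = 0.131·Cₑ + 0.323·0.022.
Cₑ = (0.03723 − 0.007106) / 0.131 = 0.2299 mg/L.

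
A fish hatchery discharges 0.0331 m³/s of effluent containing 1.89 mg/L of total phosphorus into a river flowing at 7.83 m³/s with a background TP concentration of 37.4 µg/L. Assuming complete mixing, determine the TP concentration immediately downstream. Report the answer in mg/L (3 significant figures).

0.0452 mg/L

37.4 µg/L = 0.0374 mg/L.
By mass balance at complete mixing, C = (0.0331·1.89 + 7.83·0.0374) / (0.0331 + 7.83) = 0.3554/7.863 = 0.0452 mg/L.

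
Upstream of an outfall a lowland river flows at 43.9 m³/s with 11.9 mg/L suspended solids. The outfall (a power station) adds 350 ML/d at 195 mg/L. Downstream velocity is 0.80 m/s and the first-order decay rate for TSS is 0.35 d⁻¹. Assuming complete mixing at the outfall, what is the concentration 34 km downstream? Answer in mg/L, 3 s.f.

350 ML/d = 4.051 m³/s.
After complete mixing, C₀ = (4.051·195 + 43.9·11.9) / 47.95 = 27.37 mg/L.
Travel time t = 3.4e+04 m / 0.80 m/s = 4.25e+04 s = 0.4919 d.
C = 27.37·exp(−0.35·0.4919) = 27.37·0.8418 = 23.04 mg/L.

23.0 mg/L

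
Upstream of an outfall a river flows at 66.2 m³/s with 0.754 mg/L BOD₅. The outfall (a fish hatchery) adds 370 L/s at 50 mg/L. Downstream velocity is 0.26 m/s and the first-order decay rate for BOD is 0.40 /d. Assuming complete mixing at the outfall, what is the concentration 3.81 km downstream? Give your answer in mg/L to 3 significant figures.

0.960 mg/L

370 L/s = 0.37 m³/s.
After complete mixing, C₀ = (0.37·50 + 66.2·0.754) / 66.57 = 1.028 mg/L.
Travel time t = 3810 m / 0.26 m/s = 1.465e+04 s = 0.1696 d.
C = 1.028·exp(−0.40·0.1696) = 1.028·0.9344 = 0.9603 mg/L.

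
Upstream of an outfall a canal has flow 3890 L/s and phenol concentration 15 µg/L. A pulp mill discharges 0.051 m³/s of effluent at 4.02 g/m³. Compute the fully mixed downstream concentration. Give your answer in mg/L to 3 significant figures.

0.0668 mg/L

3890 L/s = 3.89 m³/s.
15 µg/L = 0.015 mg/L.
Conservation of mass across the mixing zone: C = (0.051·4.02 + 3.89·0.015) / (0.051 + 3.89) = 0.2634/3.941 = 0.06683 mg/L.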